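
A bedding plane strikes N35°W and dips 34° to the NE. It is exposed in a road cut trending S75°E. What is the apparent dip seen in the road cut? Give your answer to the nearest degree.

The section lies 40° from the strike.
tan(apparent dip) = tan 34° · sin 40° = 0.4336
α = arctan(0.4336) = 23.44°

23°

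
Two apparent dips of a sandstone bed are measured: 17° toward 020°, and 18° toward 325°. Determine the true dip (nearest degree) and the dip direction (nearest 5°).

true dip 20°, dip direction 350°

The two traces are lines in the plane: v₁ = (sin 20°·cos 17°, cos 20°·cos 17°, −sin 17°), v₂ = (sin 325°·cos 18°, cos 325°·cos 18°, −sin 18°).
The plane normal is n = v₁ × v₂ ∝ (-0.050, 0.261, 0.745).
True dip = arccos(n_z / |n|) = arccos(0.9421) = 19.6°.
The horizontal component of n points toward azimuth atan2(n_x, n_y) = 349°, the dip direction.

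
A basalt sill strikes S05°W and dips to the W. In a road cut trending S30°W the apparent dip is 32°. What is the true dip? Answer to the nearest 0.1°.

The section is 25° from the strike.
tan(true dip) = tan 32° / sin 25° = 1.4786
true dip = arctan 1.4786 = 55.93°

55.9°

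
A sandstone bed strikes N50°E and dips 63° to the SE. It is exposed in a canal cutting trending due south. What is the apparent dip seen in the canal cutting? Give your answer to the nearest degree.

56°

Angle between strike (N50°E) and section (due south): β = 50°.
tan(apparent dip) = tan 63° · sin 50° = 1.5034
α = arctan(1.5034) = 56.37°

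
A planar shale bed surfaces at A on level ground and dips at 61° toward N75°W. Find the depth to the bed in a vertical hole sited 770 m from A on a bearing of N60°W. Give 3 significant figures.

The hole lies 15° from the dip direction, so the down-dip offset is 770 × cos 15° = 743.76 m.
Depth = down-dip offset × tan(dip) = 743.76 × tan 61° = 743.76 × 1.8040
Depth = 1341.78 m

1340 m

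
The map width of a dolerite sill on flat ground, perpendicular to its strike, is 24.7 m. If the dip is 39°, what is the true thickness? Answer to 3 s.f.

15.5 m

True thickness t = w · sin(dip) = 24.7 × sin 39°
t = 24.7 × 0.6293 = 15.544 m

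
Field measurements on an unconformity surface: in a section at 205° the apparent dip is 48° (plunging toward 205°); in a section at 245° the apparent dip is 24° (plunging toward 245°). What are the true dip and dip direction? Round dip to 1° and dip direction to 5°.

Represent each trace as a vector plunging at its apparent dip toward its trend (east-north-up frame): v₁ = (-0.283, -0.606, -0.743), v₂ = (-0.828, -0.386, -0.407).
The plane normal is n = v₁ × v₂ ∝ (0.040, -0.500, 0.393).
tan δ = √(n_x²+n_y²)/n_z = 0.502/0.393, so δ = 51.9°.
Dip direction = atan2(0.040, -0.500) = 175° (azimuth of n's horizontal projection).

true dip 52°, dip direction 175°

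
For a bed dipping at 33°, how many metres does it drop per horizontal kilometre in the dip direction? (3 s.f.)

drop per km = 1000 × tan 33° = 1000 × 0.6494

649 m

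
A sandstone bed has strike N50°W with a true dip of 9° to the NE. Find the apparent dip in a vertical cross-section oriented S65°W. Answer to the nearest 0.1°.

Angle between strike (N50°W) and section (S65°W): β = 65°.
tan α = tan 9° × sin 65° = 0.1584 × 0.9063 = 0.1435
apparent dip = arctan 0.1435 = 8.17°

8.2°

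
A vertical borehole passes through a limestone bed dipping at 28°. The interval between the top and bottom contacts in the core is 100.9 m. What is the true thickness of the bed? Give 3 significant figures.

True thickness t = h · cos(dip) = 100.9 × cos 28°
t = 100.9 × 0.8829 = 89.089 m

89.1 m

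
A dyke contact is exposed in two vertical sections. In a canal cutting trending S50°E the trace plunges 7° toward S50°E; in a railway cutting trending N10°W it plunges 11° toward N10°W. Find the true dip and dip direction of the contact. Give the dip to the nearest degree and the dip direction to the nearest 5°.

true dip 25°, dip direction 055°

Represent each trace as a vector plunging at its apparent dip toward its trend (east-north-up frame): v₁ = (0.760, -0.638, -0.122), v₂ = (-0.170, 0.967, -0.191).
Cross product v₁ × v₂ gives the pole to the plane: n ∝ (0.240, 0.166, 0.626).
Dip δ = arctan(|n_h|/n_z) = arctan(0.291/0.626) = 24.9°.
Dip direction = atan2(0.240, 0.166) = 55° (azimuth of n's horizontal projection).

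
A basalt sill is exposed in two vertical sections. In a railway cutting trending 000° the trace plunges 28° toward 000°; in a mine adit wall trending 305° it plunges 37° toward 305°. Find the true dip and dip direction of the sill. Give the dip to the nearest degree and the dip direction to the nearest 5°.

true dip 37°, dip direction 315°

Represent each trace as a vector plunging at its apparent dip toward its trend (east-north-up frame): v₁ = (0.000, 0.883, -0.469), v₂ = (-0.654, 0.458, -0.602).
n = v₁ × v₂ = (-0.316, 0.307, 0.578) (taken with n_z > 0).
Dip δ = arctan(|n_h|/n_z) = arctan(0.441/0.578) = 37.4°.
Dip direction = atan2(-0.316, 0.307) = 314° (azimuth of n's horizontal projection).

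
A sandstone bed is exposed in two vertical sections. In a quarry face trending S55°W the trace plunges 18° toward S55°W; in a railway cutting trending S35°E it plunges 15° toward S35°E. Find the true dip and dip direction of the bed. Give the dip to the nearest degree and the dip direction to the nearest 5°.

Each apparent-dip line lies in the plane. As unit vectors (x east, y north, z up), v₁ plunges 18°→S55°W and v₂ plunges 15°→S35°E.
Cross product v₁ × v₂ gives the pole to the plane: n ∝ (-0.103, -0.373, 0.919).
tan δ = √(n_x²+n_y²)/n_z = 0.387/0.919, so δ = 22.8°.
Dip direction = azimuth of (n_x, n_y) = atan2(-0.103, -0.373) = 195°.

true dip 23°, dip direction 195°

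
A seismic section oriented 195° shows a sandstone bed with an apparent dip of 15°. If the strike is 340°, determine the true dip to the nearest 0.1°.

25.0°

β = acute angle between strike 340° and section 195° = 35°.
tan δ = tan α / sin β = tan 15° / sin 35° = 0.2679 / 0.5736 = 0.4672
δ = arctan(0.4672) = 25.04°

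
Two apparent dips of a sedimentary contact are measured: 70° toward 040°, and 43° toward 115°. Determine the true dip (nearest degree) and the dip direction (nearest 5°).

Represent each trace as a vector plunging at its apparent dip toward its trend (east-north-up frame): v₁ = (0.220, 0.262, -0.940), v₂ = (0.663, -0.309, -0.682).
The plane normal is n = v₁ × v₂ ∝ (0.469, 0.473, 0.242).
tan δ = √(n_x²+n_y²)/n_z = 0.666/0.242, so δ = 70.1°.
Dip direction = atan2(0.469, 0.473) = 45° (azimuth of n's horizontal projection).

true dip 70°, dip direction 045°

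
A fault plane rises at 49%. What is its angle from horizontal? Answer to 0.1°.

tan θ = 49/100 = 0.4900
θ = arctan(0.4900) = 26.10°

26.1°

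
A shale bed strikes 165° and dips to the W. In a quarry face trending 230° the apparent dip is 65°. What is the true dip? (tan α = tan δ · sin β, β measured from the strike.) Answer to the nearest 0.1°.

The section is 65° from the strike.
tan δ = tan α / sin β = tan 65° / sin 65° = 2.1445 / 0.9063 = 2.3662
δ = arctan(2.3662) = 67.09°

67.1°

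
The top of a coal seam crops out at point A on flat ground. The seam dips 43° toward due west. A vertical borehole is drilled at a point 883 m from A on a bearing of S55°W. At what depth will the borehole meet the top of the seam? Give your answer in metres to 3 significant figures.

The hole lies 35° from the dip direction, so the down-dip offset is 883 × cos 35° = 723.31 m.
Depth = down-dip offset × tan(dip) = 723.31 × tan 43° = 723.31 × 0.9325
Depth = 674.50 m

674 m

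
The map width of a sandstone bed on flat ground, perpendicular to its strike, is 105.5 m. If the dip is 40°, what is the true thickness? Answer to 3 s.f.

True thickness t = w · sin(dip) = 105.5 × sin 40°
t = 105.5 × 0.6428 = 67.814 m

67.8 m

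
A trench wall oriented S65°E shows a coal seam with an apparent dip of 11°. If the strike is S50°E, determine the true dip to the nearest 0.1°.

β = acute angle between strike S50°E and section S65°E = 15°.
tan δ = tan α / sin β = tan 11° / sin 15° = 0.1944 / 0.2588 = 0.7510
true dip = arctan 0.7510 = 36.91°

36.9°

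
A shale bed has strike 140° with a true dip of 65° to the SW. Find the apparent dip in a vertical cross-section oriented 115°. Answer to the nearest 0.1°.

42.2°

The section lies 25° from the strike.
tan α = tan 65° × sin 25° = 2.1445 × 0.4226 = 0.9063
α = arctan(0.9063) = 42.19°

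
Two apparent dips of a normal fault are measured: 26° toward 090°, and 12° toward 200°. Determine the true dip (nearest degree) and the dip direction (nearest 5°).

true dip 32°, dip direction 130°

The two traces are lines in the plane: v₁ = (sin 90°·cos 26°, cos 90°·cos 26°, −sin 26°), v₂ = (sin 200°·cos 12°, cos 200°·cos 12°, −sin 12°).
The plane normal is n = v₁ × v₂ ∝ (0.403, -0.334, 0.826).
Dip δ = arctan(|n_h|/n_z) = arctan(0.523/0.826) = 32.3°.
The horizontal component of n points toward azimuth atan2(n_x, n_y) = 130°, the dip direction.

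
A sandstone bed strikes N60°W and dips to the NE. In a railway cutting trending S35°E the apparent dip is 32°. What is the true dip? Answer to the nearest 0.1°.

β = acute angle between strike N60°W and section S35°E = 25°.
tan δ = tan α / sin β = tan 32° / sin 25° = 0.6249 / 0.4226 = 1.4786
true dip = arctan 1.4786 = 55.93°

55.9°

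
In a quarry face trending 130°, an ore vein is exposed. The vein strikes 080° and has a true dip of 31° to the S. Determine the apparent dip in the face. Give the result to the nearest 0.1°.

The section lies 50° from the strike.
tan α = tan 31° × sin 50° = 0.6009 × 0.7660 = 0.4603
α = arctan(0.4603) = 24.72°

24.7°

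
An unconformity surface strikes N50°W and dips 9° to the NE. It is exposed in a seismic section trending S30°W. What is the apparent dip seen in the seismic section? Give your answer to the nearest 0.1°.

8.9°

Angle between strike (N50°W) and section (S30°W): β = 80°.
tan α = tan 9° × sin 80° = 0.1584 × 0.9848 = 0.1560
apparent dip = arctan 0.1560 = 8.87°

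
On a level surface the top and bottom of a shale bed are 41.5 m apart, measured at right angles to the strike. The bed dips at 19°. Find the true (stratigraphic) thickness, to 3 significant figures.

13.5 m

True thickness t = w · sin(dip) = 41.5 × sin 19°
t = 41.5 × 0.3256 = 13.511 m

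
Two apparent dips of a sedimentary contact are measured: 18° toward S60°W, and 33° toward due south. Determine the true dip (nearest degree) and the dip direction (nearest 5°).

Represent each trace as a vector plunging at its apparent dip toward its trend (east-north-up frame): v₁ = (-0.824, -0.476, -0.309), v₂ = (0.000, -0.839, -0.545).
The plane normal is n = v₁ × v₂ ∝ (-0.000, -0.449, 0.691).
Dip δ = arctan(|n_h|/n_z) = arctan(0.449/0.691) = 33.0°.
Dip direction = azimuth of (n_x, n_y) = atan2(-0.000, -0.449) = 180°.

true dip 33°, dip direction 180°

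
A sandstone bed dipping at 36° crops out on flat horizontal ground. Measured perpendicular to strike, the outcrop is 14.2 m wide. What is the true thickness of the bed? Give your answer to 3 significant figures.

True thickness t = w · sin(dip) = 14.2 × sin 36°
t = 14.2 × 0.5878 = 8.347 m

8.35 m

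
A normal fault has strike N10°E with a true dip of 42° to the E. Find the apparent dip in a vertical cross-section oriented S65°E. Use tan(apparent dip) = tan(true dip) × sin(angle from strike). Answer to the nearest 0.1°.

41.0°

The section lies 75° from the strike.
tan(apparent dip) = tan 42° · sin 75° = 0.8697
apparent dip = arctan 0.8697 = 41.01°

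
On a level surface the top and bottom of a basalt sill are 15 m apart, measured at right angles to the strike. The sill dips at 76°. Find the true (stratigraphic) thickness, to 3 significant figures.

14.6 m

True thickness t = w · sin(dip) = 15 × sin 76°
t = 15 × 0.9703 = 14.554 m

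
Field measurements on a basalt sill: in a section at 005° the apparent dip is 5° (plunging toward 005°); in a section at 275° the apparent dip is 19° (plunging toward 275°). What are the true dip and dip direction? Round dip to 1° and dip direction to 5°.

Each apparent-dip line lies in the plane. As unit vectors (x east, y north, z up), v₁ plunges 5°→005° and v₂ plunges 19°→275°.
The plane normal is n = v₁ × v₂ ∝ (-0.316, 0.110, 0.942).
True dip = arccos(n_z / |n|) = arccos(0.9423) = 19.6°.
The horizontal component of n points toward azimuth atan2(n_x, n_y) = 289°, the dip direction.

true dip 20°, dip direction 290°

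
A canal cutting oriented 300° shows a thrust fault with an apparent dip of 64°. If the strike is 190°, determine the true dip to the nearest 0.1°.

65.4°

The section is 70° from the strike.
tan(true dip) = tan 64° / sin 70° = 2.1819
δ = arctan(2.1819) = 65.38°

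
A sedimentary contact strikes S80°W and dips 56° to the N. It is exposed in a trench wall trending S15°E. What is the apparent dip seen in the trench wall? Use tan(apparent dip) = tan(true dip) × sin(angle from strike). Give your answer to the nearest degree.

56°

Angle between strike (S80°W) and section (S15°E): β = 85°.
tan α = tan 56° × sin 85° = 1.4826 × 0.9962 = 1.4769
α = arctan(1.4769) = 55.90°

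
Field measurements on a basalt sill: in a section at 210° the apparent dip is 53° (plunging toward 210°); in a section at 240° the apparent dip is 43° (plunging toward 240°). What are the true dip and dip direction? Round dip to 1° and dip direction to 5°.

true dip 54°, dip direction 190°

Each apparent-dip line lies in the plane. As unit vectors (x east, y north, z up), v₁ plunges 53°→210° and v₂ plunges 43°→240°.
Cross product v₁ × v₂ gives the pole to the plane: n ∝ (-0.063, -0.301, 0.220).
Dip δ = arctan(|n_h|/n_z) = arctan(0.307/0.220) = 54.4°.
Dip direction = atan2(-0.063, -0.301) = 192° (azimuth of n's horizontal projection).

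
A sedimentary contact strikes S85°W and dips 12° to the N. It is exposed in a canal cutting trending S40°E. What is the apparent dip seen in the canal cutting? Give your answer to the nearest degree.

10°

Angle between strike (S85°W) and section (S40°E): β = 55°.
tan(apparent dip) = tan 12° · sin 55° = 0.1741
α = arctan(0.1741) = 9.88°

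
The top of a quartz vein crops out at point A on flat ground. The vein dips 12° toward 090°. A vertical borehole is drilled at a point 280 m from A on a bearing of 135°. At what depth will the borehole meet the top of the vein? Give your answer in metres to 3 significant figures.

42.1 m

The hole lies 45° from the dip direction, so the down-dip offset is 280 × cos 45° = 197.99 m.
Depth = down-dip offset × tan(dip) = 197.99 × tan 12° = 197.99 × 0.2126
Depth = 42.08 m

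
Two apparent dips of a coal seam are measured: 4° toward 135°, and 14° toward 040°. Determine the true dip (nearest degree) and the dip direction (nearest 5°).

The two traces are lines in the plane: v₁ = (sin 135°·cos 4°, cos 135°·cos 4°, −sin 4°), v₂ = (sin 40°·cos 14°, cos 40°·cos 14°, −sin 14°).
Cross product v₁ × v₂ gives the pole to the plane: n ∝ (0.222, 0.127, 0.964).
tan δ = √(n_x²+n_y²)/n_z = 0.256/0.964, so δ = 14.9°.
Dip direction = azimuth of (n_x, n_y) = atan2(0.222, 0.127) = 60°.

true dip 15°, dip direction 060°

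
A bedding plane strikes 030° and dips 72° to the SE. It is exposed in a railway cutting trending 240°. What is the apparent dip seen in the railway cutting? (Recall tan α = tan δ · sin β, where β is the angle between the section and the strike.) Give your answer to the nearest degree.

The section lies 30° from the strike.
tan α = tan 72° × sin 30° = 3.0777 × 0.5000 = 1.5388
α = arctan(1.5388) = 56.98°

57°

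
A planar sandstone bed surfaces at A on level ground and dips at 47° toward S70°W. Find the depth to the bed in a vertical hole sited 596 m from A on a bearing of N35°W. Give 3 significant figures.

The hole lies 75° from the dip direction, so the down-dip offset is 596 × cos 75° = 154.26 m.
Depth = down-dip offset × tan(dip) = 154.26 × tan 47° = 154.26 × 1.0724
Depth = 165.42 m

165 m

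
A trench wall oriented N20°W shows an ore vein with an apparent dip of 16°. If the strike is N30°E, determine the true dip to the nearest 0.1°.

β = acute angle between strike N30°E and section N20°W = 50°.
tan(true dip) = tan 16° / sin 50° = 0.3743
true dip = arctan 0.3743 = 20.52°

20.5°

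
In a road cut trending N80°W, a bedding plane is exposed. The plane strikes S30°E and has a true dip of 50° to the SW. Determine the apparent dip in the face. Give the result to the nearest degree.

The strike is S30°E and the section trends N80°W; the acute angle between them is β = 50°.
tan α = tan 50° × sin 50° = 1.1918 × 0.7660 = 0.9129
α = arctan(0.9129) = 42.39°

42°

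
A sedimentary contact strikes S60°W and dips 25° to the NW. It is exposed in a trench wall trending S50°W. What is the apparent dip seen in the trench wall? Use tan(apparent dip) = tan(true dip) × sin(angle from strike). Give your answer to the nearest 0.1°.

4.6°

The section lies 10° from the strike.
tan α = tan 25° × sin 10° = 0.4663 × 0.1736 = 0.0810
α = arctan(0.0810) = 4.63°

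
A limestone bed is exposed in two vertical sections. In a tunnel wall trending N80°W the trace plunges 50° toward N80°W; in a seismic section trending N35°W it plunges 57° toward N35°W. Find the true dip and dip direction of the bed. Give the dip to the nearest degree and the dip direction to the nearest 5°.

true dip 57°, dip direction 320°

Each apparent-dip line lies in the plane. As unit vectors (x east, y north, z up), v₁ plunges 50°→N80°W and v₂ plunges 57°→N35°W.
Cross product v₁ × v₂ gives the pole to the plane: n ∝ (-0.248, 0.292, 0.248).
Dip δ = arctan(|n_h|/n_z) = arctan(0.383/0.248) = 57.1°.
Dip direction = atan2(-0.248, 0.292) = 320° (azimuth of n's horizontal projection).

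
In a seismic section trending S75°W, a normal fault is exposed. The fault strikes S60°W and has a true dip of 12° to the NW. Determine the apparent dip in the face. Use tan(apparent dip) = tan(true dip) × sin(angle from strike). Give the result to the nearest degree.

3°

The strike is S60°W and the section trends S75°W; the acute angle between them is β = 15°.
tan α = tan 12° × sin 15° = 0.2126 × 0.2588 = 0.0550
apparent dip = arctan 0.0550 = 3.15°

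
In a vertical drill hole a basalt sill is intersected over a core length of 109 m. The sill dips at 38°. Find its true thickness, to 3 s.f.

True thickness t = h · cos(dip) = 109 × cos 38°
t = 109 × 0.7880 = 85.893 m

85.9 m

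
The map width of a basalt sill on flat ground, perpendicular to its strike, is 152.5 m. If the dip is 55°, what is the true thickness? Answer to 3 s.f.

125 m

True thickness t = w · sin(dip) = 152.5 × sin 55°
t = 152.5 × 0.8192 = 124.921 m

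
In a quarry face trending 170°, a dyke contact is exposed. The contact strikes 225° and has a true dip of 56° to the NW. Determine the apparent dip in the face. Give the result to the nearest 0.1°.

Angle between strike (225°) and section (170°): β = 55°.
tan(apparent dip) = tan 56° · sin 55° = 1.2144
α = arctan(1.2144) = 50.53°

50.5°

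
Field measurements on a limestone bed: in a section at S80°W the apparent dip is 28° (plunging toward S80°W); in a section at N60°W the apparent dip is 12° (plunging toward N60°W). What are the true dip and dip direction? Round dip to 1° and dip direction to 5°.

Represent each trace as a vector plunging at its apparent dip toward its trend (east-north-up frame): v₁ = (-0.870, -0.153, -0.469), v₂ = (-0.847, 0.489, -0.208).
Cross product v₁ × v₂ gives the pole to the plane: n ∝ (-0.261, -0.217, 0.555).
tan δ = √(n_x²+n_y²)/n_z = 0.340/0.555, so δ = 31.5°.
Dip direction = azimuth of (n_x, n_y) = atan2(-0.261, -0.217) = 230°.

true dip 31°, dip direction 230°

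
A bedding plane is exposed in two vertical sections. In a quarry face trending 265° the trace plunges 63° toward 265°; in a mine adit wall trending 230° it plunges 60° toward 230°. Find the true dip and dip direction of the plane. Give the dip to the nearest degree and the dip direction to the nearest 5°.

true dip 63°, dip direction 260°

Represent each trace as a vector plunging at its apparent dip toward its trend (east-north-up frame): v₁ = (-0.452, -0.040, -0.891), v₂ = (-0.383, -0.321, -0.866).
Cross product v₁ × v₂ gives the pole to the plane: n ∝ (-0.252, -0.050, 0.130).
tan δ = √(n_x²+n_y²)/n_z = 0.257/0.130, so δ = 63.1°.
Dip direction = azimuth of (n_x, n_y) = atan2(-0.252, -0.050) = 259°.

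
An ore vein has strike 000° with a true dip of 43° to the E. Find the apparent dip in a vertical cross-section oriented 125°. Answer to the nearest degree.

The strike is 000° and the section trends 125°; the acute angle between them is β = 55°.
tan(apparent dip) = tan 43° · sin 55° = 0.7639
apparent dip = arctan 0.7639 = 37.38°

37°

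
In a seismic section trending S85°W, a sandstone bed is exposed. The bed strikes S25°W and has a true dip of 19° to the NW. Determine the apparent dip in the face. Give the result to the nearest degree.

17°

The section lies 60° from the strike.
tan(apparent dip) = tan 19° · sin 60° = 0.2982
apparent dip = arctan 0.2982 = 16.60°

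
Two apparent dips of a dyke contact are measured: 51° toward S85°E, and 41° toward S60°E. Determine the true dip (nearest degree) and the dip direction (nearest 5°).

true dip 54°, dip direction 070°

The two traces are lines in the plane: v₁ = (sin 95°·cos 51°, cos 95°·cos 51°, −sin 51°), v₂ = (sin 120°·cos 41°, cos 120°·cos 41°, −sin 41°).
Cross product v₁ × v₂ gives the pole to the plane: n ∝ (0.257, 0.097, 0.201).
True dip = arccos(n_z / |n|) = arccos(0.5898) = 53.9°.
The horizontal component of n points toward azimuth atan2(n_x, n_y) = 69°, the dip direction.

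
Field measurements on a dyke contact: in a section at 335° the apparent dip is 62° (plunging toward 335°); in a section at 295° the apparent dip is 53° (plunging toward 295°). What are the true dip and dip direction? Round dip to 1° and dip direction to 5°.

true dip 62°, dip direction 340°

The two traces are lines in the plane: v₁ = (sin 335°·cos 62°, cos 335°·cos 62°, −sin 62°), v₂ = (sin 295°·cos 53°, cos 295°·cos 53°, −sin 53°).
n = v₁ × v₂ = (-0.115, 0.323, 0.182) (taken with n_z > 0).
True dip = arccos(n_z / |n|) = arccos(0.4679) = 62.1°.
Dip direction = atan2(-0.115, 0.323) = 340° (azimuth of n's horizontal projection).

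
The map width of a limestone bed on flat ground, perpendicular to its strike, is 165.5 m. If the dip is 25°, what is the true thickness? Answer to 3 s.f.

69.9 m

True thickness t = w · sin(dip) = 165.5 × sin 25°
t = 165.5 × 0.4226 = 69.943 m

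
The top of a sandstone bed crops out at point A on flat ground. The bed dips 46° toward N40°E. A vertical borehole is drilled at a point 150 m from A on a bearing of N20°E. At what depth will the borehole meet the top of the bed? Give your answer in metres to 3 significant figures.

146 m

The hole lies 20° from the dip direction, so the down-dip offset is 150 × cos 20° = 140.95 m.
Depth = down-dip offset × tan(dip) = 140.95 × tan 46° = 140.95 × 1.0355
Depth = 145.96 m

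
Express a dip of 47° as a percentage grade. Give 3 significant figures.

grade % = 100 × tan 47° = 100 × 1.0724

107%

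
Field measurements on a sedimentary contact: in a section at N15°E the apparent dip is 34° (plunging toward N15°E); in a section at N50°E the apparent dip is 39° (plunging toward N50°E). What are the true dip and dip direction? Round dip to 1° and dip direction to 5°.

Each apparent-dip line lies in the plane. As unit vectors (x east, y north, z up), v₁ plunges 34°→N15°E and v₂ plunges 39°→N50°E.
n = v₁ × v₂ = (0.225, 0.198, 0.370) (taken with n_z > 0).
tan δ = √(n_x²+n_y²)/n_z = 0.299/0.370, so δ = 39.0°.
Dip direction = azimuth of (n_x, n_y) = atan2(0.225, 0.198) = 49°.

true dip 39°, dip direction 050°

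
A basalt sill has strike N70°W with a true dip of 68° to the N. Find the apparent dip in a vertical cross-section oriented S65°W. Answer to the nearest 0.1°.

60.3°

The section lies 45° from the strike.
tan(apparent dip) = tan 68° · sin 45° = 1.7502
α = arctan(1.7502) = 60.26°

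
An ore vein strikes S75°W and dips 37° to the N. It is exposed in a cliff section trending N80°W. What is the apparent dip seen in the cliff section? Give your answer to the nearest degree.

18°

Angle between strike (S75°W) and section (N80°W): β = 25°.
tan(apparent dip) = tan 37° · sin 25° = 0.3185
α = arctan(0.3185) = 17.66°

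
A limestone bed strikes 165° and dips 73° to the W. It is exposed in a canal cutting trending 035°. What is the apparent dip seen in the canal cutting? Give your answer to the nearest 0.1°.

The section lies 50° from the strike.
tan(apparent dip) = tan 73° · sin 50° = 2.5056
apparent dip = arctan 2.5056 = 68.24°

68.2°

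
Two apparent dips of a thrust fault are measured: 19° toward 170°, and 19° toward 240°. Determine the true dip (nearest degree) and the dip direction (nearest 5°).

Represent each trace as a vector plunging at its apparent dip toward its trend (east-north-up frame): v₁ = (0.164, -0.931, -0.326), v₂ = (-0.819, -0.473, -0.326).
Cross product v₁ × v₂ gives the pole to the plane: n ∝ (-0.149, -0.320, 0.840).
True dip = arccos(n_z / |n|) = arccos(0.9219) = 22.8°.
Dip direction = atan2(-0.149, -0.320) = 205° (azimuth of n's horizontal projection).

true dip 23°, dip direction 205°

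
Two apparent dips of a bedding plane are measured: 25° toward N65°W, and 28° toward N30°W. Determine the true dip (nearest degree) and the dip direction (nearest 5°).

Each apparent-dip line lies in the plane. As unit vectors (x east, y north, z up), v₁ plunges 25°→N65°W and v₂ plunges 28°→N30°W.
Cross product v₁ × v₂ gives the pole to the plane: n ∝ (-0.143, 0.199, 0.459).
True dip = arccos(n_z / |n|) = arccos(0.8820) = 28.1°.
The horizontal component of n points toward azimuth atan2(n_x, n_y) = 324°, the dip direction.

true dip 28°, dip direction 325°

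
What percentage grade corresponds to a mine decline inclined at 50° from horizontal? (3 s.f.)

119%

grade % = 100 × tan 50° = 100 × 1.1918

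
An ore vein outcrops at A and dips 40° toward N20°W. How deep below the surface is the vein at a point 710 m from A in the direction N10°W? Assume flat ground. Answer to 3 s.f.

587 m

The hole lies 10° from the dip direction, so the down-dip offset is 710 × cos 10° = 699.21 m.
Depth = down-dip offset × tan(dip) = 699.21 × tan 40° = 699.21 × 0.8391
Depth = 586.71 m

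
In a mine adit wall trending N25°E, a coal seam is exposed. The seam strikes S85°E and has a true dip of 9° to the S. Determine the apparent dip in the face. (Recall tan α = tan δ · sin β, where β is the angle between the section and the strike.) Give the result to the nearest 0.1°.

8.5°

The strike is S85°E and the section trends N25°E; the acute angle between them is β = 70°.
tan α = tan 9° × sin 70° = 0.1584 × 0.9397 = 0.1488
apparent dip = arctan 0.1488 = 8.47°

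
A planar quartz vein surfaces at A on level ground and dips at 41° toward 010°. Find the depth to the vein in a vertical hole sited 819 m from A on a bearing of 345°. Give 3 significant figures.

645 m

The hole lies 25° from the dip direction, so the down-dip offset is 819 × cos 25° = 742.27 m.
Depth = down-dip offset × tan(dip) = 742.27 × tan 41° = 742.27 × 0.8693
Depth = 645.24 m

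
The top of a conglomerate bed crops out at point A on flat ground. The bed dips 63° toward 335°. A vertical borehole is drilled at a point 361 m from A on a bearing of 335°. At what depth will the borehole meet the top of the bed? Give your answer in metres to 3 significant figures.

The hole is directly down-dip from the outcrop, so the down-dip offset is 361 m.
Depth = down-dip offset × tan(dip) = 361.00 × tan 63° = 361.00 × 1.9626
Depth = 708.50 m

709 m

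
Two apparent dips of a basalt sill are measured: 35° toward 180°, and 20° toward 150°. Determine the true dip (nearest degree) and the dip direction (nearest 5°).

Each apparent-dip line lies in the plane. As unit vectors (x east, y north, z up), v₁ plunges 35°→180° and v₂ plunges 20°→150°.
n = v₁ × v₂ = (-0.187, -0.269, 0.385) (taken with n_z > 0).
True dip = arccos(n_z / |n|) = arccos(0.7613) = 40.4°.
The horizontal component of n points toward azimuth atan2(n_x, n_y) = 215°, the dip direction.

true dip 40°, dip direction 215°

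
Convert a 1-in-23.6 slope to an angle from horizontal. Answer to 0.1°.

tan θ = 1/23.6 = 0.0424
θ = arctan(0.0424) = 2.43°

2.4°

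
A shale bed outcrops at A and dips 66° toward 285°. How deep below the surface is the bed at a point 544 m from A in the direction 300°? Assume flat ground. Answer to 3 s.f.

The hole lies 15° from the dip direction, so the down-dip offset is 544 × cos 15° = 525.46 m.
Depth = down-dip offset × tan(dip) = 525.46 × tan 66° = 525.46 × 2.2460
Depth = 1180.21 m

1180 m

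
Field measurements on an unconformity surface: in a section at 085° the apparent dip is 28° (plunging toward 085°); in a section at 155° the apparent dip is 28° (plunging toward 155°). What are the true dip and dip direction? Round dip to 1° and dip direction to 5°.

true dip 33°, dip direction 120°

Represent each trace as a vector plunging at its apparent dip toward its trend (east-north-up frame): v₁ = (0.880, 0.077, -0.469), v₂ = (0.373, -0.800, -0.469).
Cross product v₁ × v₂ gives the pole to the plane: n ∝ (0.412, -0.238, 0.733).
tan δ = √(n_x²+n_y²)/n_z = 0.476/0.733, so δ = 33.0°.
Dip direction = atan2(0.412, -0.238) = 120° (azimuth of n's horizontal projection).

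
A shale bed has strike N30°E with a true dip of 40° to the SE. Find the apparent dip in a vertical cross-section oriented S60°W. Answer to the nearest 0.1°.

22.8°

Angle between strike (N30°E) and section (S60°W): β = 30°.
tan α = tan 40° × sin 30° = 0.8391 × 0.5000 = 0.4195
apparent dip = arctan 0.4195 = 22.76°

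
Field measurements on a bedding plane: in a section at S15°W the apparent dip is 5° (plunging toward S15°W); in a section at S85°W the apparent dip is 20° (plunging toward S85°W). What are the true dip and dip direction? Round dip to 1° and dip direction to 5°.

true dip 20°, dip direction 270°

Represent each trace as a vector plunging at its apparent dip toward its trend (east-north-up frame): v₁ = (-0.258, -0.962, -0.087), v₂ = (-0.936, -0.082, -0.342).
Cross product v₁ × v₂ gives the pole to the plane: n ∝ (-0.322, 0.007, 0.880).
Dip δ = arctan(|n_h|/n_z) = arctan(0.322/0.880) = 20.1°.
Dip direction = azimuth of (n_x, n_y) = atan2(-0.322, 0.007) = 271°.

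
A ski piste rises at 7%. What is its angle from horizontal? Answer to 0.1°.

tan θ = 7/100 = 0.0700
θ = arctan(0.0700) = 4.00°

4.0°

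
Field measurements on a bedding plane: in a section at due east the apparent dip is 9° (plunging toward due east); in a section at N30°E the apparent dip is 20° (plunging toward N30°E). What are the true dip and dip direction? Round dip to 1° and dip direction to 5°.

true dip 20°, dip direction 025°

Each apparent-dip line lies in the plane. As unit vectors (x east, y north, z up), v₁ plunges 9°→due east and v₂ plunges 20°→N30°E.
The plane normal is n = v₁ × v₂ ∝ (0.127, 0.264, 0.804).
True dip = arccos(n_z / |n|) = arccos(0.9394) = 20.1°.
Dip direction = atan2(0.127, 0.264) = 26° (azimuth of n's horizontal projection).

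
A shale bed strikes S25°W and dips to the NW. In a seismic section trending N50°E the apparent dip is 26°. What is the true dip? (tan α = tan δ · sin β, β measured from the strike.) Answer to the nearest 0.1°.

β = acute angle between strike S25°W and section N50°E = 25°.
tan δ = tan α / sin β = tan 26° / sin 25° = 0.4877 / 0.4226 = 1.1541
true dip = arctan 1.1541 = 49.09°

49.1°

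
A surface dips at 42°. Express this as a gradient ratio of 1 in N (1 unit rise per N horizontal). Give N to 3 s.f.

1 : N means tan θ = 1/N, so N = 1/tan 42° = 1/0.9004

1 in 1.11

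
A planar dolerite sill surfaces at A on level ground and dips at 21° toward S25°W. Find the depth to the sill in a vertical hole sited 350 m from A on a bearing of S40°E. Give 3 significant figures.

56.8 m

The hole lies 65° from the dip direction, so the down-dip offset is 350 × cos 65° = 147.92 m.
Depth = down-dip offset × tan(dip) = 147.92 × tan 21° = 147.92 × 0.3839
Depth = 56.78 m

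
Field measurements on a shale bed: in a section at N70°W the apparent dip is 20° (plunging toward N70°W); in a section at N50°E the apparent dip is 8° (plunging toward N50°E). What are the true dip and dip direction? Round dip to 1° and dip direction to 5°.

true dip 28°, dip direction 335°

Represent each trace as a vector plunging at its apparent dip toward its trend (east-north-up frame): v₁ = (-0.883, 0.321, -0.342), v₂ = (0.759, 0.637, -0.139).
n = v₁ × v₂ = (-0.173, 0.382, 0.806) (taken with n_z > 0).
Dip δ = arctan(|n_h|/n_z) = arctan(0.420/0.806) = 27.5°.
Dip direction = azimuth of (n_x, n_y) = atan2(-0.173, 0.382) = 336°.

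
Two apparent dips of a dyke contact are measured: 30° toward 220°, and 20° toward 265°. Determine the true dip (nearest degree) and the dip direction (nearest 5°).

true dip 30°, dip direction 215°

Each apparent-dip line lies in the plane. As unit vectors (x east, y north, z up), v₁ plunges 30°→220° and v₂ plunges 20°→265°.
Cross product v₁ × v₂ gives the pole to the plane: n ∝ (-0.186, -0.278, 0.575).
Dip δ = arctan(|n_h|/n_z) = arctan(0.334/0.575) = 30.1°.
The horizontal component of n points toward azimuth atan2(n_x, n_y) = 214°, the dip direction.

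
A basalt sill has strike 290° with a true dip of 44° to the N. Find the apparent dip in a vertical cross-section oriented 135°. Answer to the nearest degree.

Angle between strike (290°) and section (135°): β = 25°.
tan α = tan 44° × sin 25° = 0.9657 × 0.4226 = 0.4081
α = arctan(0.4081) = 22.20°

22°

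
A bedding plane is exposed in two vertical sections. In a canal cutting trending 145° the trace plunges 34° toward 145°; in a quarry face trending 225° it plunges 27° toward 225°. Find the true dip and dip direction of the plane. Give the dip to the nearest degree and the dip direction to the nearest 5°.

Represent each trace as a vector plunging at its apparent dip toward its trend (east-north-up frame): v₁ = (0.476, -0.679, -0.559), v₂ = (-0.630, -0.630, -0.454).
Cross product v₁ × v₂ gives the pole to the plane: n ∝ (0.044, -0.568, 0.727).
True dip = arccos(n_z / |n|) = arccos(0.7872) = 38.1°.
Dip direction = azimuth of (n_x, n_y) = atan2(0.044, -0.568) = 176°.

true dip 38°, dip direction 175°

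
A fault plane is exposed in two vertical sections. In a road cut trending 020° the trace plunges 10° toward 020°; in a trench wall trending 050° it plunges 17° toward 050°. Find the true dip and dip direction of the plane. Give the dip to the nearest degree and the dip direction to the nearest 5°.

true dip 19°, dip direction 080°

Each apparent-dip line lies in the plane. As unit vectors (x east, y north, z up), v₁ plunges 10°→020° and v₂ plunges 17°→050°.
The plane normal is n = v₁ × v₂ ∝ (0.164, 0.029, 0.471).
Dip δ = arctan(|n_h|/n_z) = arctan(0.166/0.471) = 19.5°.
The horizontal component of n points toward azimuth atan2(n_x, n_y) = 80°, the dip direction.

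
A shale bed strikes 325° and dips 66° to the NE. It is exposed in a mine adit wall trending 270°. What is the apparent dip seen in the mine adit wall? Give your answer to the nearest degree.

The strike is 325° and the section trends 270°; the acute angle between them is β = 55°.
tan(apparent dip) = tan 66° · sin 55° = 1.8398
apparent dip = arctan 1.8398 = 61.47°

61°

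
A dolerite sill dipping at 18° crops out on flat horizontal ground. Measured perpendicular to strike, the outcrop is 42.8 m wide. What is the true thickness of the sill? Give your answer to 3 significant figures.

13.2 m

True thickness t = w · sin(dip) = 42.8 × sin 18°
t = 42.8 × 0.3090 = 13.226 m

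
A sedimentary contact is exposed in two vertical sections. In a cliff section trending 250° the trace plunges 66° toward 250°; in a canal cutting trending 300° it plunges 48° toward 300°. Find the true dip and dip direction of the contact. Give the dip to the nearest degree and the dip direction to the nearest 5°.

true dip 66°, dip direction 240°

The two traces are lines in the plane: v₁ = (sin 250°·cos 66°, cos 250°·cos 66°, −sin 66°), v₂ = (sin 300°·cos 48°, cos 300°·cos 48°, −sin 48°).
Cross product v₁ × v₂ gives the pole to the plane: n ∝ (-0.409, -0.245, 0.208).
Dip δ = arctan(|n_h|/n_z) = arctan(0.477/0.208) = 66.4°.
Dip direction = azimuth of (n_x, n_y) = atan2(-0.409, -0.245) = 239°.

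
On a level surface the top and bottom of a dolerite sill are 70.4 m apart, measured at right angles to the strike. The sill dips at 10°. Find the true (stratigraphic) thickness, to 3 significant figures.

12.2 m

True thickness t = w · sin(dip) = 70.4 × sin 10°
t = 70.4 × 0.1736 = 12.225 m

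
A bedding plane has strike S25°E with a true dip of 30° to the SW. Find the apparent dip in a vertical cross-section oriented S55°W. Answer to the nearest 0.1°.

29.6°

Angle between strike (S25°E) and section (S55°W): β = 80°.
tan α = tan 30° × sin 80° = 0.5774 × 0.9848 = 0.5686
α = arctan(0.5686) = 29.62°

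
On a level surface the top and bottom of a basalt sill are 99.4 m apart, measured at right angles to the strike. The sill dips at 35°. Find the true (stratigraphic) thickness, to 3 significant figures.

57.0 m

True thickness t = w · sin(dip) = 99.4 × sin 35°
t = 99.4 × 0.5736 = 57.013 m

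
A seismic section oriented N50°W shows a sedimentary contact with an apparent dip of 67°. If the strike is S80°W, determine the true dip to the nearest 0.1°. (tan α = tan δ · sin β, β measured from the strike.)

72.0°

β = acute angle between strike S80°W and section N50°W = 50°.
tan(true dip) = tan 67° / sin 50° = 3.0753
true dip = arctan 3.0753 = 71.99°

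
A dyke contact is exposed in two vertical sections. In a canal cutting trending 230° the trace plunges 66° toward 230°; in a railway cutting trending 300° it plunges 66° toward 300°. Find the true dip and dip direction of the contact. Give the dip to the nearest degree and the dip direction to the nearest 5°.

The two traces are lines in the plane: v₁ = (sin 230°·cos 66°, cos 230°·cos 66°, −sin 66°), v₂ = (sin 300°·cos 66°, cos 300°·cos 66°, −sin 66°).
The plane normal is n = v₁ × v₂ ∝ (-0.425, -0.037, 0.155).
tan δ = √(n_x²+n_y²)/n_z = 0.426/0.155, so δ = 70.0°.
Dip direction = atan2(-0.425, -0.037) = 265° (azimuth of n's horizontal projection).

true dip 70°, dip direction 265°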